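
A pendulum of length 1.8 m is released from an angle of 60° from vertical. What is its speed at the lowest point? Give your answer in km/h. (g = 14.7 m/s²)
h = L(1 − cosθ) = 1.8×(1 − cos60°) = 0.9 m
v = √(2gh) = √(2×14.7×0.9) = 5.144 m/s = 18.52 km/h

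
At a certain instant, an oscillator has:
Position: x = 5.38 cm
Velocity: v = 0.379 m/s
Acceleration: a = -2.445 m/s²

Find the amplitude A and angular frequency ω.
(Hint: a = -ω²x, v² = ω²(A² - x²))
a = −ω²x → ω = √(|a|/x) = √(2.445/0.0538) = 6.741 rad/s
v² = ω²(A² − x²) → A = √(x² + v²/ω²) = √(0.0538² + 0.379²/6.741²) = 0.07781 m = 7.781 cm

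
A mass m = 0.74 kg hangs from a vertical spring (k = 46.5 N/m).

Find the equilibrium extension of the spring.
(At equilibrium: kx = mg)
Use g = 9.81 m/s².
x_eq = mg/k = 0.74×9.81/46.5 = 0.1561 m = 15.61 cm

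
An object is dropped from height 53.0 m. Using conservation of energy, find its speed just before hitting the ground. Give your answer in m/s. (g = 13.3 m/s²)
mgh = ½mv² → v = √(2gh) = √(2×13.3×53) = 37.55 m/s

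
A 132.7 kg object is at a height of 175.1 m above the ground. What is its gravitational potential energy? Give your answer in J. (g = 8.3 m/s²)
PE = mgh = 132.7 kg × 8.3 m/s² × 175.1 m = 1.929e+05 J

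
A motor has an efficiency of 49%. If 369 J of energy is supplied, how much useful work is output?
W_out = η × W_in = 0.49 × 369 = 180.81 J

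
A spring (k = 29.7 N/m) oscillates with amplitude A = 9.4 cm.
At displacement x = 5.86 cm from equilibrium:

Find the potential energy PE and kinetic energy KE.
E_total = ½kA² = ½×29.7×(0.094)² = 0.1312 J
PE = ½kx² = ½×29.7×(0.0586)² = 0.05099 J
KE = E_total − PE = 0.08022 J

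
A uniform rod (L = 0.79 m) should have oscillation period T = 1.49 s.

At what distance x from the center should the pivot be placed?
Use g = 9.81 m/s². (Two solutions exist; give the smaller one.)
T = 2π√((L²/12 + x²)/(gx)). Let c = T²g/(4π²) = 0.5517.
x² − cx + L²/12 = 0 → x = (c − √(c² − L²/3))/2 = 0.1207 m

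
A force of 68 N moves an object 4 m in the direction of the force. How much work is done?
W = Fd = 68×4 = 272.0 J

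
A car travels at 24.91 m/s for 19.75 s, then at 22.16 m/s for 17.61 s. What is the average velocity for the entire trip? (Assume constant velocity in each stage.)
d₁ = v₁t₁ = 24.91 × 19.75 = 491.973 m
d₂ = v₂t₂ = 22.16 × 17.61 = 390.238 m
d_total = 882.21 m, t_total = 37.36 s
v_avg = d_total/t_total = 882.21/37.36 = 23.61 m/s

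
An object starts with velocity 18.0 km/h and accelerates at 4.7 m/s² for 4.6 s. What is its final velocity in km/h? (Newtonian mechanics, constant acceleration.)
v = v₀ + at (with unit conversion) = 95.83 km/h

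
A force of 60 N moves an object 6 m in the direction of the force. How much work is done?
W = Fd = 60×6 = 360.0 J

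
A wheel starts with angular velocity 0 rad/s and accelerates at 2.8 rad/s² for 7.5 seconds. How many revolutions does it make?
θ = ω₀t + ½αt² = 0×7.5 + ½×2.8×7.5² = 78.75 rad
Revolutions = θ/(2π) = 78.75/(2π) = 12.53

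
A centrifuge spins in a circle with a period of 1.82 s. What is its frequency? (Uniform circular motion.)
f = 1/T = 1/1.82 = 0.5495 Hz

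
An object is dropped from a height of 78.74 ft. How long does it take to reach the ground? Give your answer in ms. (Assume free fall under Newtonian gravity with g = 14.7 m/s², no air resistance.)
t = √(2h/g) (with unit conversion) = 1807.0 ms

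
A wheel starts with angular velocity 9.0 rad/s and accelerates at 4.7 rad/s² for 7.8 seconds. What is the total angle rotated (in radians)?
θ = ω₀t + ½αt² = 9.0×7.8 + ½×4.7×7.8² = 213.17 rad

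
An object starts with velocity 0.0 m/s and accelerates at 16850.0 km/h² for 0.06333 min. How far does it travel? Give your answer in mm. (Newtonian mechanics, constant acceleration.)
d = v₀t + ½at² (with unit conversion) = 9386.0 mm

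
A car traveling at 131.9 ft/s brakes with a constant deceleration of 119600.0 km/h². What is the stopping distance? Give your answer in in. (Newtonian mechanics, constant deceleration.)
d = v₀² / (2a) (with unit conversion) = 3448.0 in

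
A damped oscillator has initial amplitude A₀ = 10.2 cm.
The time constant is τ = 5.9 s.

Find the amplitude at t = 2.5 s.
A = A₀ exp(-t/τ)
A = A₀ exp(−t/τ) = 10.2×exp(−2.5/5.9) = 6.677 cm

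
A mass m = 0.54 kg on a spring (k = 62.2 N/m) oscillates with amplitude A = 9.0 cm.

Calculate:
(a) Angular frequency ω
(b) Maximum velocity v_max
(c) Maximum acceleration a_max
ω = √(k/m) = √(62.2/0.54) = 10.73 rad/s
v_max = ωA = 10.73×0.09 = 0.9659 m/s
a_max = ω²A = 10.73²×0.09 = 10.37 m/s²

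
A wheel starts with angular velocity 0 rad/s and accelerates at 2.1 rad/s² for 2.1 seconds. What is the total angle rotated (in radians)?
θ = ω₀t + ½αt² = 0×2.1 + ½×2.1×2.1² = 4.63 rad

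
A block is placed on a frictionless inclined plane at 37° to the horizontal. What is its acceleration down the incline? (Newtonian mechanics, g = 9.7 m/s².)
a = g sin(θ) = 9.7 × sin(37°) = 9.7 × 0.6018 = 5.84 m/s²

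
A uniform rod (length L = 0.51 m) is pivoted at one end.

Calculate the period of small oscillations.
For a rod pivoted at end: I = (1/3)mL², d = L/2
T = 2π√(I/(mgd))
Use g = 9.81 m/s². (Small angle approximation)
I/m = (1/3)L² = 0.0867 m²; d = L/2 = 0.255 m
T = 2π√(I/(mgd)) = 2π√(0.0867/(9.81×0.255)) = 1.17 s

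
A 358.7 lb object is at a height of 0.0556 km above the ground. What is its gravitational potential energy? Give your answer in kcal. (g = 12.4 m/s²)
PE = mgh = 162.7 kg × 12.4 m/s² × 55.6 m = 1.122e+05 J = 26.81 kcal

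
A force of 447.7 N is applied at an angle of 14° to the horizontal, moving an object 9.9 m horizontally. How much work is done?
W = Fd cosθ = 447.7×9.9×cos(14°) = 4300.6 J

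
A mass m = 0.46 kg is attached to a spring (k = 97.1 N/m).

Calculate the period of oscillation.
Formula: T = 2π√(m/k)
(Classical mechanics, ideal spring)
T = 2π√(m/k) = 2π√(0.46/97.1) = 0.4325 s; f = 1/T = 2.312 Hz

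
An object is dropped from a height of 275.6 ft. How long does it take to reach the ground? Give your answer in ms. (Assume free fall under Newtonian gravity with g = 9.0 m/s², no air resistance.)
t = √(2h/g) (with unit conversion) = 4321.0 ms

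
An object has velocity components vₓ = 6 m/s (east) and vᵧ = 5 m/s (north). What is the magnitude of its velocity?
|v| = √(vₓ² + vᵧ²) = √(6² + 5²) = √(61) = 7.81 m/s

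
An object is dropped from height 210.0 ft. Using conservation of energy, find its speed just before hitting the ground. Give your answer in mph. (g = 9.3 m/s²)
mgh = ½mv² → v = √(2gh) = √(2×9.3×64.01) = 34.5 m/s = 77.18 mph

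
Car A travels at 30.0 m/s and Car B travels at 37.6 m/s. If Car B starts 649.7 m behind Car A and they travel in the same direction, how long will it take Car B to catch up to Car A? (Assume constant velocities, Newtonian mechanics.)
Relative speed: v_rel = 37.6 - 30.0 = 7.6 m/s
Time to catch: t = d₀/v_rel = 649.7/7.6 = 85.49 s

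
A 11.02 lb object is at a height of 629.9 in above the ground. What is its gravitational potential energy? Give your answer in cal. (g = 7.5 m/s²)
PE = mgh = 4.999 kg × 7.5 m/s² × 16 m = 599.8 J = 143.4 cal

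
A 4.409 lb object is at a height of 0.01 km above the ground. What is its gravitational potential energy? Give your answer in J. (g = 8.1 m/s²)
PE = mgh = 2 kg × 8.1 m/s² × 10 m = 162 J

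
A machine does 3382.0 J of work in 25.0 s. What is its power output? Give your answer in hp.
P = W/t = 3382 J / 25 s = 135.3 W = 0.1814 hp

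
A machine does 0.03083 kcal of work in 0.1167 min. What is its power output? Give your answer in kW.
P = W/t = 129 J / 7.002 s = 18.42 W = 0.01842 kW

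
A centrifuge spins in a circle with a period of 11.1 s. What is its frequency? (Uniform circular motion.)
f = 1/T = 1/11.1 = 0.0901 Hz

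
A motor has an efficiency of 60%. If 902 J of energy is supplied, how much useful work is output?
W_out = η × W_in = 0.6 × 902 = 541.2 J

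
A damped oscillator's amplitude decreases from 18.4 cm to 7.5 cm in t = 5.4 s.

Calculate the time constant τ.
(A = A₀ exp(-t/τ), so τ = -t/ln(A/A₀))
A/A₀ = 7.5/18.4 = 0.4076; ln(A/A₀) = -0.8974
τ = −t/ln(A/A₀) = −5.4/-0.8974 = 6.017 s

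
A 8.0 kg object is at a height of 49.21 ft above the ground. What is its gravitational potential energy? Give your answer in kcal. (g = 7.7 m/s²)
PE = mgh = 8 kg × 7.7 m/s² × 15 m = 924 J = 0.2208 kcal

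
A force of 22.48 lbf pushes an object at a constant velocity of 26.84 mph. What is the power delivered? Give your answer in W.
P = Fv = 100 N × 12 m/s = 1200 W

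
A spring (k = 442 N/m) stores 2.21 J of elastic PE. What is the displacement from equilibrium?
PE = ½kx² → x = √(2PE/k) = √(2×2.21/442) = 0.1 m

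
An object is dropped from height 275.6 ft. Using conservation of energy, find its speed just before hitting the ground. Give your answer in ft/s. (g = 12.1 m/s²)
mgh = ½mv² → v = √(2gh) = √(2×12.1×84) = 45.09 m/s = 147.9 ft/s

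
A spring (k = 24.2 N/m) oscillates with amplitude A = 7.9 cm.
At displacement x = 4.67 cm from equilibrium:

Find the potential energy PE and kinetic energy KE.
E_total = ½kA² = ½×24.2×(0.079)² = 0.07552 J
PE = ½kx² = ½×24.2×(0.0467)² = 0.02639 J
KE = E_total − PE = 0.04913 J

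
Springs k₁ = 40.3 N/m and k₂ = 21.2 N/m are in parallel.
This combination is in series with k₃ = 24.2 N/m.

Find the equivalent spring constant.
k₁₂ = k₁ + k₂ = 61.5 N/m (parallel)
1/k_eq = 1/k₁₂ + 1/k₃ → k_eq = 17.37 N/m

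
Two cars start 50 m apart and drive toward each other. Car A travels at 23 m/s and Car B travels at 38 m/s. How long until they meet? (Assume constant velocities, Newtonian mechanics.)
Combined speed: v_combined = 23 + 38 = 61 m/s
Time to meet: t = d/61 = 50/61 = 0.82 s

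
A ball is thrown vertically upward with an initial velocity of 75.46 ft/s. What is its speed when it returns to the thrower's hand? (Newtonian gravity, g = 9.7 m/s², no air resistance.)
By conservation of energy, the ball returns at the same speed = 75.46 ft/s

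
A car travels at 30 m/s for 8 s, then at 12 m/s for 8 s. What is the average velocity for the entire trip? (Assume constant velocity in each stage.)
d₁ = v₁t₁ = 30 × 8 = 240 m
d₂ = v₂t₂ = 12 × 8 = 96 m
d_total = 336 m, t_total = 16 s
v_avg = d_total/t_total = 336/16 = 21.0 m/s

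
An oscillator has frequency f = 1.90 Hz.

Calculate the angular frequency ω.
ω = 2πf = 2π×1.9 = 11.94 rad/s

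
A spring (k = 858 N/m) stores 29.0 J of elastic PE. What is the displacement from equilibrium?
PE = ½kx² → x = √(2PE/k) = √(2×29.0/858) = 0.26 m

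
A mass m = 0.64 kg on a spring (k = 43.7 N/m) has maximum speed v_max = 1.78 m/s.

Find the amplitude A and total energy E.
½mv²_max = ½kA² → A = v_max√(m/k) = 1.78×√(0.64/43.7) = 0.2154 m = 21.54 cm
E = ½mv²_max = ½×0.64×1.78² = 1.014 J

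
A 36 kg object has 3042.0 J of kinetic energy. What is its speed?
KE = ½mv² → v = √(2KE/m) = √(2×3042.0/36) = 13.0 m/s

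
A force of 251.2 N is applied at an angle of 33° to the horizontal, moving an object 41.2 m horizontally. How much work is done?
W = Fd cosθ = 251.2×41.2×cos(33°) = 8679.8 J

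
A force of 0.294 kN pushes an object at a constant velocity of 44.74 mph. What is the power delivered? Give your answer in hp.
P = Fv = 294 N × 20 m/s = 5880 W = 7.885 hp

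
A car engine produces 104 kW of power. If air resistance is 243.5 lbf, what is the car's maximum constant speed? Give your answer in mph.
P = Fv → v = P/F = 104000 W / 1083 N = 96.02 m/s = 214.8 mph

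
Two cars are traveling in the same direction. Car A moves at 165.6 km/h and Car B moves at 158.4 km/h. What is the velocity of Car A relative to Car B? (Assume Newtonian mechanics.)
v_rel = v_A - v_B = 165.6 - 158.4 = 7.2 km/h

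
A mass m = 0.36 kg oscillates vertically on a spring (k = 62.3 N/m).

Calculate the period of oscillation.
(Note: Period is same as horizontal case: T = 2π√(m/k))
T = 2π√(m/k) = 2π√(0.36/62.3) = 0.4776 s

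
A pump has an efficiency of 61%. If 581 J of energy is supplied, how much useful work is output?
W_out = η × W_in = 0.61 × 581 = 354.41 J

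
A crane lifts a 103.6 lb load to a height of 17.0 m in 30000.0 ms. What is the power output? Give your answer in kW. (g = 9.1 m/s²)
W = mgh = 46.99×9.1×17 = 7270 J
P = W/t = 7270/30 = 242.3 W = 0.2423 kW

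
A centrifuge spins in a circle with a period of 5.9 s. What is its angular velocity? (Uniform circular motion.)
ω = 2π/T = 2π/5.9 = 1.0649 rad/s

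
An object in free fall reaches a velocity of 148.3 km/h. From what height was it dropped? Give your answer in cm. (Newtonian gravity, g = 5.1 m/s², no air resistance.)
h = v²/(2g) (with unit conversion) = 16640.0 cm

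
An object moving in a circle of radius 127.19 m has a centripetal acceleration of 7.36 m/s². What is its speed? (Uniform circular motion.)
v = √(a_c × r) = √(7.36 × 127.19) = 30.6 m/s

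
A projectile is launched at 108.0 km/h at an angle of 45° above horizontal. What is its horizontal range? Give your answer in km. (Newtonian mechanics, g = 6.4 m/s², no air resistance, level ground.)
R = v₀² sin(2θ) / g (with unit conversion) = 0.1406 km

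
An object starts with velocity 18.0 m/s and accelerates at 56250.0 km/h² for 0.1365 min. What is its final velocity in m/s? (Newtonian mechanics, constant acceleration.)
v = v₀ + at (with unit conversion) = 53.55 m/s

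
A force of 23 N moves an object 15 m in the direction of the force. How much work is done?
W = Fd = 23×15 = 345.0 J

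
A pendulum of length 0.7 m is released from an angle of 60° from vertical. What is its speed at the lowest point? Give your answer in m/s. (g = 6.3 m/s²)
h = L(1 − cosθ) = 0.7×(1 − cos60°) = 0.35 m
v = √(2gh) = √(2×6.3×0.35) = 2.1 m/s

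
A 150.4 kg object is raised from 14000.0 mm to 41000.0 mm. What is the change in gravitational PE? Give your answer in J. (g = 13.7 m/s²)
ΔPE = mg(h₂ − h₁) = 150.4 kg × 13.7 m/s² × (41 − 14) m = 5.563e+04 J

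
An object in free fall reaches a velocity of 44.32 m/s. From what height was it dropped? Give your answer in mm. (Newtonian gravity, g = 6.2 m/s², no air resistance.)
h = v²/(2g) (with unit conversion) = 158400.0 mm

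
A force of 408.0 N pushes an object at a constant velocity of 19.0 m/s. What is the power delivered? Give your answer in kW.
P = Fv = 408 N × 19 m/s = 7752 W = 7.752 kW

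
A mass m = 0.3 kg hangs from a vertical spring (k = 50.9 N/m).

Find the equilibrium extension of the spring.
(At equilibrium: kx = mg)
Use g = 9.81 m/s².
x_eq = mg/k = 0.3×9.81/50.9 = 0.05782 m = 5.782 cm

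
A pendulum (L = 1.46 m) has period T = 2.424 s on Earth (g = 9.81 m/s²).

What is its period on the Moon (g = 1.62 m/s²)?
T = 2π√(L/g), so T_moon/T_earth = √(g_earth/g_moon)
T_moon = 2π√(1.46/1.62) = 5.965 s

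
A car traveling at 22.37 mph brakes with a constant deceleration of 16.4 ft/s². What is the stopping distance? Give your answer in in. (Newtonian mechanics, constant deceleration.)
d = v₀² / (2a) (with unit conversion) = 393.8 in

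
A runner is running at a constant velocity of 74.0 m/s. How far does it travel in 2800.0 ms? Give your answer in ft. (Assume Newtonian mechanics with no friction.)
d = vt (with unit conversion) = 679.8 ft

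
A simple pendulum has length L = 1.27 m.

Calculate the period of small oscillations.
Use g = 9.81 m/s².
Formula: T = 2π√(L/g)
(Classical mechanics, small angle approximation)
T = 2π√(L/g) = 2π√(1.27/9.81) = 2.261 s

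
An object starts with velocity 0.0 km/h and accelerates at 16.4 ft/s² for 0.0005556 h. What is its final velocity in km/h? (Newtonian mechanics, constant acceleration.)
v = v₀ + at (with unit conversion) = 35.99 km/h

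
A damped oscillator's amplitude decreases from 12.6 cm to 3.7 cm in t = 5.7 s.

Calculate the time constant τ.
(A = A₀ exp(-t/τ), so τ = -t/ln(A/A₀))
A/A₀ = 3.7/12.6 = 0.2937; ln(A/A₀) = -1.225
τ = −t/ln(A/A₀) = −5.7/-1.225 = 4.652 s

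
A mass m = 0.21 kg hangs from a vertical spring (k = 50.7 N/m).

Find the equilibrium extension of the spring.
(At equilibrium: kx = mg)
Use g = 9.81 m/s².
x_eq = mg/k = 0.21×9.81/50.7 = 0.04063 m = 4.063 cm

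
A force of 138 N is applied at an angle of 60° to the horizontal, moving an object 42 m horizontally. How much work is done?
W = Fd cosθ = 138×42×cos(60°) = 2898.0 J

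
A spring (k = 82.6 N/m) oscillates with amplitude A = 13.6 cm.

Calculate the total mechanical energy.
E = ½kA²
E = ½kA² = ½×82.6×(0.136)² = 0.7639 J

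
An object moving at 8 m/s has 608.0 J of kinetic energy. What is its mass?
KE = ½mv² → m = 2KE/v² = 2×608.0/8² = 19.0 kg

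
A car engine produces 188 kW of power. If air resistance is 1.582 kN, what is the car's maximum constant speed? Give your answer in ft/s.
P = Fv → v = P/F = 188000 W / 1582 N = 118.8 m/s = 389.9 ft/s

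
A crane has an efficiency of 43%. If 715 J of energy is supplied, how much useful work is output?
W_out = η × W_in = 0.43 × 715 = 307.45 J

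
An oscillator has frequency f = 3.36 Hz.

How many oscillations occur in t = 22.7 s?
n = f×t = 3.36×22.7 = 76.27 oscillations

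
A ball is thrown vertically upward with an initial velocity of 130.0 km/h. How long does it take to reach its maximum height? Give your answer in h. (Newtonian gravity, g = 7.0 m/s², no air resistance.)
t_up = v₀/g (with unit conversion) = 0.001433 h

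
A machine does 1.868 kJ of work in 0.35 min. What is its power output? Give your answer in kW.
P = W/t = 1868 J / 21 s = 88.95 W = 0.08895 kW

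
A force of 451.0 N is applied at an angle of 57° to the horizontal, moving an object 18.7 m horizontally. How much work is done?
W = Fd cosθ = 451.0×18.7×cos(57°) = 4593.3 J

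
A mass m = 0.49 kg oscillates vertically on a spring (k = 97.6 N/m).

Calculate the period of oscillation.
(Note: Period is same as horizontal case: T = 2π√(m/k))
T = 2π√(m/k) = 2π√(0.49/97.6) = 0.4452 s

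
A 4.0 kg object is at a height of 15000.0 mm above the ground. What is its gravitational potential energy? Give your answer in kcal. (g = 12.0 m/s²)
PE = mgh = 4 kg × 12.0 m/s² × 15 m = 720 J = 0.1721 kcal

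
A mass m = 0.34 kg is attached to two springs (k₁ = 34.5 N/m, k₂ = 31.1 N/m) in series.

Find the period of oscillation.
k_eq = k₁k₂/(k₁+k₂) = 16.36 N/m
T = 2π√(m/k_eq) = 2π√(0.34/16.36) = 0.9059 s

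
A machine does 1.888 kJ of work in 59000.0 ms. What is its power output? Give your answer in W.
P = W/t = 1888 J / 59 s = 32 W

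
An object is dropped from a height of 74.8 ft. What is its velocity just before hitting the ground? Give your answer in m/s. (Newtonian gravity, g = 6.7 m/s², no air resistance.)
v = √(2gh) (with unit conversion) = 17.48 m/s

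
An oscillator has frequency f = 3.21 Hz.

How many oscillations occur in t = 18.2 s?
n = f×t = 3.21×18.2 = 58.42 oscillations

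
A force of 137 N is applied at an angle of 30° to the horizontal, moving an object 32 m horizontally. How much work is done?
W = Fd cosθ = 137×32×cos(30°) = 3796.7 J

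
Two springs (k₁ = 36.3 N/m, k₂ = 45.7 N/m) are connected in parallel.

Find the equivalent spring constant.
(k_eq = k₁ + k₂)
k_eq = k₁ + k₂ = 36.3 + 45.7 = 82 N/m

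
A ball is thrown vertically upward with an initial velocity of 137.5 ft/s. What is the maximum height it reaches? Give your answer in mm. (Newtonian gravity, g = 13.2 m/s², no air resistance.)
h_max = v₀²/(2g) (with unit conversion) = 66530.0 mm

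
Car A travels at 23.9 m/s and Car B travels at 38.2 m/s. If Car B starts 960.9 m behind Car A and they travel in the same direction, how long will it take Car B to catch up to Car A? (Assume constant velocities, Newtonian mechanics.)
Relative speed: v_rel = 38.2 - 23.9 = 14.3 m/s
Time to catch: t = d₀/v_rel = 960.9/14.3 = 67.2 s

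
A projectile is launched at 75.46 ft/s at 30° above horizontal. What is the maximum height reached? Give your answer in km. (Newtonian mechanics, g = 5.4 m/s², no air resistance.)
H = v₀²sin²(θ)/(2g) (with unit conversion) = 0.01225 km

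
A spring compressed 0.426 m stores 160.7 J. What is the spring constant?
PE = ½kx² → k = 2PE/x² = 2×160.7/0.426² = 1771.0 N/m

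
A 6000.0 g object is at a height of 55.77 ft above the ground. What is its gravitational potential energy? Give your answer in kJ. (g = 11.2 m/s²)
PE = mgh = 6 kg × 11.2 m/s² × 17 m = 1142 J = 1.142 kJ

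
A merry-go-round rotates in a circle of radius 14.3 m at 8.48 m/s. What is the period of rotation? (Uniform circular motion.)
T = 2πr/v = 2π×14.3/8.48 = 10.6 s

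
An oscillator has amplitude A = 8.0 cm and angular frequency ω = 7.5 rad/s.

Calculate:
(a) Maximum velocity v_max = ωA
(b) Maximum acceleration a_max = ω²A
v_max = ωA = 7.5×0.08 = 0.6 m/s
a_max = ω²A = 7.5²×0.08 = 4.5 m/s²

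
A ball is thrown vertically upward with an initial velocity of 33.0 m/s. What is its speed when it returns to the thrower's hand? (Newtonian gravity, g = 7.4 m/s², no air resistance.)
By conservation of energy, the ball returns at the same speed = 33.0 m/s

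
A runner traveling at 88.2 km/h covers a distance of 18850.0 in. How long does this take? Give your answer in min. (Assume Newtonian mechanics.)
t = d/v (with unit conversion) = 0.3257 min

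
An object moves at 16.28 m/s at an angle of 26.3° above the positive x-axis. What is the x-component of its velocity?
vₓ = v cos(θ) = 16.28 × cos(26.3°) = 14.59 m/s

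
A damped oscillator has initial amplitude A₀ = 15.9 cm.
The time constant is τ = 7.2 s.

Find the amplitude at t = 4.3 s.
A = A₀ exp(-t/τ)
A = A₀ exp(−t/τ) = 15.9×exp(−4.3/7.2) = 8.75 cm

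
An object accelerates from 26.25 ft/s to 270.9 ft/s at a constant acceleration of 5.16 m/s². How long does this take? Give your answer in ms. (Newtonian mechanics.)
t = (v - v₀)/a (with unit conversion) = 14450.0 ms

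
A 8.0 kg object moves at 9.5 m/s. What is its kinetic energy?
KE = ½mv² = ½×8.0×9.5² = 361.0 J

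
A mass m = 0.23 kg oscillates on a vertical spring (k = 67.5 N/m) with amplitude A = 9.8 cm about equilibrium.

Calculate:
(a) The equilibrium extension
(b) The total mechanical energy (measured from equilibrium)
x_eq = mg/k = 0.23×9.81/67.5 = 0.03343 m = 3.343 cm
E = ½kA² = ½×67.5×(0.098)² = 0.3241 J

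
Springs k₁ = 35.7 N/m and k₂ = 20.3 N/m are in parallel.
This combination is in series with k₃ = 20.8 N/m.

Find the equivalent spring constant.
k₁₂ = k₁ + k₂ = 56 N/m (parallel)
1/k_eq = 1/k₁₂ + 1/k₃ → k_eq = 15.17 N/m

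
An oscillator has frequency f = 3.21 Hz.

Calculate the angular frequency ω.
ω = 2πf = 2π×3.21 = 20.17 rad/s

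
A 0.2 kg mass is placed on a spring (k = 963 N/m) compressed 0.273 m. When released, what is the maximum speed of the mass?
½kx² = ½mv² → v = x√(k/m) = 0.273×√(963/0.2) = 18.94 m/s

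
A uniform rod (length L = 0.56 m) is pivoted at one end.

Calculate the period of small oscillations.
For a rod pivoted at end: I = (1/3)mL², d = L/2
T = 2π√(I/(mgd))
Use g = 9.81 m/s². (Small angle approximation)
I/m = (1/3)L² = 0.1045 m²; d = L/2 = 0.28 m
T = 2π√(I/(mgd)) = 2π√(0.1045/(9.81×0.28)) = 1.226 s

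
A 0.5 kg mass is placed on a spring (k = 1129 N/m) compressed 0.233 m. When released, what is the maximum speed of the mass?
½kx² = ½mv² → v = x√(k/m) = 0.233×√(1129/0.5) = 11.07 m/s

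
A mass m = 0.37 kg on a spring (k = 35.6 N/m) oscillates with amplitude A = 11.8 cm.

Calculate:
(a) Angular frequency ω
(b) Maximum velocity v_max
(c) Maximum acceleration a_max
ω = √(k/m) = √(35.6/0.37) = 9.809 rad/s
v_max = ωA = 9.809×0.118 = 1.157 m/s
a_max = ω²A = 9.809²×0.118 = 11.35 m/s²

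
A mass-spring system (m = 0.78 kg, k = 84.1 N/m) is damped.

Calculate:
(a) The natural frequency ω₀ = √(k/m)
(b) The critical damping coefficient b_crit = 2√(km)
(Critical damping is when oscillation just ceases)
ω₀ = √(k/m) = √(84.1/0.78) = 10.38 rad/s
b_crit = 2√(km) = 2√(84.1×0.78) = 16.2 kg/s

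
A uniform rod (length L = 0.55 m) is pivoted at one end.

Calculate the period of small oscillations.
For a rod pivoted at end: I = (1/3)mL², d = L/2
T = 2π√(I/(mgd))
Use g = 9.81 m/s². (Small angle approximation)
I/m = (1/3)L² = 0.1008 m²; d = L/2 = 0.275 m
T = 2π√(I/(mgd)) = 2π√(0.1008/(9.81×0.275)) = 1.215 s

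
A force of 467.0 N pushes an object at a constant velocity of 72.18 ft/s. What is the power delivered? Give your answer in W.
P = Fv = 467 N × 22 m/s = 1.027e+04 W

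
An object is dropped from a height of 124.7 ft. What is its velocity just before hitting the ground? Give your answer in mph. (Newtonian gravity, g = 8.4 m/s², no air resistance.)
v = √(2gh) (with unit conversion) = 56.53 mph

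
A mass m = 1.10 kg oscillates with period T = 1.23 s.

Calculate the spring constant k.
T = 2π√(m/k) → k = m(2π/T)² = 1.1×(2π/1.23)² = 28.7 N/m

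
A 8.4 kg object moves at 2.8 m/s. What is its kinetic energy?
KE = ½mv² = ½×8.4×2.8² = 32.928 J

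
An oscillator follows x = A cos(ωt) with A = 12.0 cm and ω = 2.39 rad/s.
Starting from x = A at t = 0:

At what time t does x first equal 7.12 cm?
cos(ωt) = x/A = 7.12/12.0 = 0.5933
ωt = arccos(0.5933) = 0.9356 rad
t = 0.9356/2.39 = 0.3915 s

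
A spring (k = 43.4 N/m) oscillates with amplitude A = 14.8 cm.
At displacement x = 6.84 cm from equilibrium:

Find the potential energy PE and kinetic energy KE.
E_total = ½kA² = ½×43.4×(0.148)² = 0.4753 J
PE = ½kx² = ½×43.4×(0.0684)² = 0.1015 J
KE = E_total − PE = 0.3738 J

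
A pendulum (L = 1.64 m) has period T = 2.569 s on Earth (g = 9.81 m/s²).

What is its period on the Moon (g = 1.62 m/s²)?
T = 2π√(L/g), so T_moon/T_earth = √(g_earth/g_moon)
T_moon = 2π√(1.64/1.62) = 6.322 s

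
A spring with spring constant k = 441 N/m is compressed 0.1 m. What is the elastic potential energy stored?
PE = ½kx² = ½×441×0.1² = 2.205 J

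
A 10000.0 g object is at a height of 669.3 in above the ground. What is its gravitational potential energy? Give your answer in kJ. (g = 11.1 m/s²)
PE = mgh = 10 kg × 11.1 m/s² × 17 m = 1887 J = 1.887 kJ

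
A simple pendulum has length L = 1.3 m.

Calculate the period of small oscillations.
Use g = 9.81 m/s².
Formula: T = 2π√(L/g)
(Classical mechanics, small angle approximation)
T = 2π√(L/g) = 2π√(1.3/9.81) = 2.287 s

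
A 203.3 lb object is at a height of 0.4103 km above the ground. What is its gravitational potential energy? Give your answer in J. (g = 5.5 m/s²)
PE = mgh = 92.22 kg × 5.5 m/s² × 410.3 m = 2.081e+05 J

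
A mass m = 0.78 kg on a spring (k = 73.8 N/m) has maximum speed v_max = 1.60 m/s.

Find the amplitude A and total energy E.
½mv²_max = ½kA² → A = v_max√(m/k) = 1.6×√(0.78/73.8) = 0.1645 m = 16.45 cm
E = ½mv²_max = ½×0.78×1.6² = 0.9984 J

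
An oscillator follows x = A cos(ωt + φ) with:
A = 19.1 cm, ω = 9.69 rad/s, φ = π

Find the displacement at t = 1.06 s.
x = A cos(ωt + φ) = 19.1×cos(9.69×1.06 + π) = 12.65 cm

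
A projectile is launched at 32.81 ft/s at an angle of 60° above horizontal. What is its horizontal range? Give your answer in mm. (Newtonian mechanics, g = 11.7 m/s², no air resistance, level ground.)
R = v₀² sin(2θ) / g (with unit conversion) = 7403.0 mm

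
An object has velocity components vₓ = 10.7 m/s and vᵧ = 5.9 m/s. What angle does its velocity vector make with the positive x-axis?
θ = arctan(vᵧ/vₓ) = arctan(5.9/10.7) = 28.87°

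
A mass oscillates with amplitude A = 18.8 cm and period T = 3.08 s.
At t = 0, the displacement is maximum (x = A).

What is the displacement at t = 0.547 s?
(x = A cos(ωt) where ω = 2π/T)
ω = 2π/T = 2π/3.08 = 2.04 rad/s
x = A cos(ωt) = 18.8×cos(2.04×0.547) = 8.261 cm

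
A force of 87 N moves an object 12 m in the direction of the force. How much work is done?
W = Fd = 87×12 = 1044.0 J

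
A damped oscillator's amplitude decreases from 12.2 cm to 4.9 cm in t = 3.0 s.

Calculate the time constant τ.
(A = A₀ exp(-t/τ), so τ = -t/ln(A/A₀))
A/A₀ = 4.9/12.2 = 0.4016; ln(A/A₀) = -0.9122
τ = −t/ln(A/A₀) = −3.0/-0.9122 = 3.289 s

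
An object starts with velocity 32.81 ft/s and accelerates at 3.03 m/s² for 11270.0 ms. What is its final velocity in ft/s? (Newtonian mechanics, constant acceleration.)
v = v₀ + at (with unit conversion) = 144.8 ft/s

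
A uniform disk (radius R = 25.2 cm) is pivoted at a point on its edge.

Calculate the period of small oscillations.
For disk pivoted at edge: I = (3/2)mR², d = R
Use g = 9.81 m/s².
I/m = (3/2)R² = 0.09526 m²; d = R = 0.252 m
T = 2π√((3/2)R²/(gR)) = 2π√(3R/(2g)) = 1.233 s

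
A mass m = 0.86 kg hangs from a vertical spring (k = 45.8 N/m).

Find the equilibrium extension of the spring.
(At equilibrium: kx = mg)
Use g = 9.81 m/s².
x_eq = mg/k = 0.86×9.81/45.8 = 0.1842 m = 18.42 cm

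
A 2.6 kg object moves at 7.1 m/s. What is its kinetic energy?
KE = ½mv² = ½×2.6×7.1² = 65.533 J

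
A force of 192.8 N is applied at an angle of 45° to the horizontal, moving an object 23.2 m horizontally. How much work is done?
W = Fd cosθ = 192.8×23.2×cos(45°) = 3162.9 J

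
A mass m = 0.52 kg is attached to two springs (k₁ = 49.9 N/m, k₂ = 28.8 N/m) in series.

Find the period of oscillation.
k_eq = k₁k₂/(k₁+k₂) = 18.26 N/m
T = 2π√(m/k_eq) = 2π√(0.52/18.26) = 1.06 s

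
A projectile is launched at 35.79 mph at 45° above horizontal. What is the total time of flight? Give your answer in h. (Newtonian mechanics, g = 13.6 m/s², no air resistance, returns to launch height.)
T = 2v₀sin(θ)/g (with unit conversion) = 0.0004621 h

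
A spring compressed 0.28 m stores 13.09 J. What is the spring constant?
PE = ½kx² → k = 2PE/x² = 2×13.09/0.28² = 333.9 N/m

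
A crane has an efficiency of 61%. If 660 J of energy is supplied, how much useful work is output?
W_out = η × W_in = 0.61 × 660 = 402.6 J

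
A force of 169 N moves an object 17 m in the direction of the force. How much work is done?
W = Fd = 169×17 = 2873.0 J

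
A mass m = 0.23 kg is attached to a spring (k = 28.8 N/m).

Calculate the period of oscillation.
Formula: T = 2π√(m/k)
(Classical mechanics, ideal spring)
T = 2π√(m/k) = 2π√(0.23/28.8) = 0.5615 s; f = 1/T = 1.781 Hz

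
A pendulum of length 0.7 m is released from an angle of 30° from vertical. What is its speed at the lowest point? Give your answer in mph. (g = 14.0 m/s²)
h = L(1 − cosθ) = 0.7×(1 − cos30°) = 0.09378 m
v = √(2gh) = √(2×14.0×0.09378) = 1.62 m/s = 3.625 mph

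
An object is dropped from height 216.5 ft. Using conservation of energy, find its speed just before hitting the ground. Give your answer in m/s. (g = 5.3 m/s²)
mgh = ½mv² → v = √(2gh) = √(2×5.3×65.99) = 26.45 m/s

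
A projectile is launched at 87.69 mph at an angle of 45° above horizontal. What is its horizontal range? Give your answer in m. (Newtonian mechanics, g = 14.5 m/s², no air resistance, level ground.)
R = v₀² sin(2θ) / g (with unit conversion) = 106.0 m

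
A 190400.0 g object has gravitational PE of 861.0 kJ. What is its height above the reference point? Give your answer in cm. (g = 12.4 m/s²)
PE = mgh → h = PE/(mg) = 8.61e+05 J / (190.4 kg × 12.4 m/s²) = 364.7 m = 36470.0 cm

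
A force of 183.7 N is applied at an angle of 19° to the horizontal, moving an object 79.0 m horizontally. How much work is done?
W = Fd cosθ = 183.7×79.0×cos(19°) = 13722.0 J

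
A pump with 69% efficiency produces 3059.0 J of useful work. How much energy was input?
W_in = W_out/η = 3059.0/0.69 = 4433.3 J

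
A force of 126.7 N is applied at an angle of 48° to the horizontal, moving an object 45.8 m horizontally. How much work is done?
W = Fd cosθ = 126.7×45.8×cos(48°) = 3882.9 J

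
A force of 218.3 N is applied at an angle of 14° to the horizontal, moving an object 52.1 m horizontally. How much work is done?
W = Fd cosθ = 218.3×52.1×cos(14°) = 11036.0 J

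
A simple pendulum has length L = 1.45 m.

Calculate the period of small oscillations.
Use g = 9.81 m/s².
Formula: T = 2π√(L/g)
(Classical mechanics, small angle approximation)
T = 2π√(L/g) = 2π√(1.45/9.81) = 2.416 s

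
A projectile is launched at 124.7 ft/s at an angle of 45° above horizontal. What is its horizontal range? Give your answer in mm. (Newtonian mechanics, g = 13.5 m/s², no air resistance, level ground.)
R = v₀² sin(2θ) / g (with unit conversion) = 107000.0 mm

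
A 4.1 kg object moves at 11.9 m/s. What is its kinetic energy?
KE = ½mv² = ½×4.1×11.9² = 290.3005 J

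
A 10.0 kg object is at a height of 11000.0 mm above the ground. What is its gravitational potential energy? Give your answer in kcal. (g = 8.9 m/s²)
PE = mgh = 10 kg × 8.9 m/s² × 11 m = 979 J = 0.234 kcal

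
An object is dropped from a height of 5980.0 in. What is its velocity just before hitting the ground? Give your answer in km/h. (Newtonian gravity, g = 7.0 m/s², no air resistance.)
v = √(2gh) (with unit conversion) = 166.0 km/h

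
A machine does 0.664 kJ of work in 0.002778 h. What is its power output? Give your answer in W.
P = W/t = 664 J / 10 s = 66.39 W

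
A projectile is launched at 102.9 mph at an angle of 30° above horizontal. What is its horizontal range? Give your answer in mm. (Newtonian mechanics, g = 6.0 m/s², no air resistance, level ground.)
R = v₀² sin(2θ) / g (with unit conversion) = 305400.0 mm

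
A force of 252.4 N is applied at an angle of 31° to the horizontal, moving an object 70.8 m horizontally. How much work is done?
W = Fd cosθ = 252.4×70.8×cos(31°) = 15318.0 J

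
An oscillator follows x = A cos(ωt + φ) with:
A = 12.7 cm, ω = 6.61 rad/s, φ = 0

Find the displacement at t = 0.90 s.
x = A cos(ωt + φ) = 12.7×cos(6.61×0.9 + 0) = 12 cm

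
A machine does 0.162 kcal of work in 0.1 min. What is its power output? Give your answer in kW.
P = W/t = 677.8 J / 6 s = 113 W = 0.113 kW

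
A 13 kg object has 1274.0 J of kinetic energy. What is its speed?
KE = ½mv² → v = √(2KE/m) = √(2×1274.0/13) = 14.0 m/s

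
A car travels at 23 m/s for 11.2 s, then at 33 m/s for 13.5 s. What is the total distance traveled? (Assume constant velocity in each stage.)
d₁ = v₁t₁ = 23 × 11.2 = 257.6 m
d₂ = v₂t₂ = 33 × 13.5 = 445.5 m
d_total = 257.6 + 445.5 = 703.1 m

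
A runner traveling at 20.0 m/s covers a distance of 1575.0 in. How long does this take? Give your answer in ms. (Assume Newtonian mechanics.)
t = d/v (with unit conversion) = 2000.0 ms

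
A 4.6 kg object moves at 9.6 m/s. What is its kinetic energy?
KE = ½mv² = ½×4.6×9.6² = 211.968 J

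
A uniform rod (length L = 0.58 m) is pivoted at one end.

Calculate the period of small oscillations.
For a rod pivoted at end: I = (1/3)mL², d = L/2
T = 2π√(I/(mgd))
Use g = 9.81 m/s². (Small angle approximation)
I/m = (1/3)L² = 0.1121 m²; d = L/2 = 0.29 m
T = 2π√(I/(mgd)) = 2π√(0.1121/(9.81×0.29)) = 1.247 s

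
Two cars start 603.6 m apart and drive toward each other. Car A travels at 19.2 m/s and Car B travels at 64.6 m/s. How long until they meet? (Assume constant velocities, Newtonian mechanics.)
Combined speed: v_combined = 19.2 + 64.6 = 83.8 m/s
Time to meet: t = d/83.8 = 603.6/83.8 = 7.2 s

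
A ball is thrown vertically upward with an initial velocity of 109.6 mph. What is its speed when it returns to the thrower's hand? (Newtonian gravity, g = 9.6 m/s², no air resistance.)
By conservation of energy, the ball returns at the same speed = 109.6 mph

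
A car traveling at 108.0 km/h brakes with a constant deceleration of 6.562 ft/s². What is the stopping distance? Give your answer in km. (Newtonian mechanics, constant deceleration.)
d = v₀² / (2a) (with unit conversion) = 0.225 km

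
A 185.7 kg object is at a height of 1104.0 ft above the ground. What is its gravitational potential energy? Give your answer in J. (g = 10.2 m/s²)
PE = mgh = 185.7 kg × 10.2 m/s² × 336.5 m = 6.374e+05 J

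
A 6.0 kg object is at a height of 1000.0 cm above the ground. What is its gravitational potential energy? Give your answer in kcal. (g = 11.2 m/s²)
PE = mgh = 6 kg × 11.2 m/s² × 10 m = 672 J = 0.1606 kcal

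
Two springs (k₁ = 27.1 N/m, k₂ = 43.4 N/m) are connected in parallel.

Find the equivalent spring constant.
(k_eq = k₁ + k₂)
k_eq = k₁ + k₂ = 27.1 + 43.4 = 70.5 N/m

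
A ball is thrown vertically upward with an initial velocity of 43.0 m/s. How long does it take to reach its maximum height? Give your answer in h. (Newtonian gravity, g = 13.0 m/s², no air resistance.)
t_up = v₀/g (with unit conversion) = 0.0009188 h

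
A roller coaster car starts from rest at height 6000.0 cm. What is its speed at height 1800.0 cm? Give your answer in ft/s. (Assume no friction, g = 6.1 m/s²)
mgh₁ = ½mv₂² + mgh₂ → v₂ = √(2g(h₁−h₂)) = √(2×6.1×(60−18)) = 22.64 m/s = 74.27 ft/s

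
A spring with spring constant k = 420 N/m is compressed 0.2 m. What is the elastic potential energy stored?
PE = ½kx² = ½×420×0.2² = 8.4 J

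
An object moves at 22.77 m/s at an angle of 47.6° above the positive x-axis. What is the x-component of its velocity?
vₓ = v cos(θ) = 22.77 × cos(47.6°) = 15.35 m/s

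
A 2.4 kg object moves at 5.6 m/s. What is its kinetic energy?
KE = ½mv² = ½×2.4×5.6² = 37.632 J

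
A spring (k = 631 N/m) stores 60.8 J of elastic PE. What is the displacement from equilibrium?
PE = ½kx² → x = √(2PE/k) = √(2×60.8/631) = 0.439 m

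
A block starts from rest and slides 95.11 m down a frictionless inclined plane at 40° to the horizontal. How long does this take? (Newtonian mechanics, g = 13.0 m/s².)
a = g sin(θ) = 13.0 × sin(40°) = 8.36 m/s²
t = √(2d/a) = √(2 × 95.11 / 8.36) = 4.77 s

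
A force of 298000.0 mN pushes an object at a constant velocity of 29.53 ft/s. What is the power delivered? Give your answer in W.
P = Fv = 298 N × 9.001 m/s = 2682 W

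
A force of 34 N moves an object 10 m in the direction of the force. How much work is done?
W = Fd = 34×10 = 340.0 J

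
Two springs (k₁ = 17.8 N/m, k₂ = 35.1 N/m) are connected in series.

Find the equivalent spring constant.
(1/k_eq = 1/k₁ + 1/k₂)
1/k_eq = 1/17.8 + 1/35.1 = 0.08467; k_eq = 11.81 N/m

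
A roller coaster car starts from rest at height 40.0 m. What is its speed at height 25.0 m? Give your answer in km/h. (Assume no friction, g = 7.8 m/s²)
mgh₁ = ½mv₂² + mgh₂ → v₂ = √(2g(h₁−h₂)) = √(2×7.8×(40−25)) = 15.3 m/s = 55.07 km/h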